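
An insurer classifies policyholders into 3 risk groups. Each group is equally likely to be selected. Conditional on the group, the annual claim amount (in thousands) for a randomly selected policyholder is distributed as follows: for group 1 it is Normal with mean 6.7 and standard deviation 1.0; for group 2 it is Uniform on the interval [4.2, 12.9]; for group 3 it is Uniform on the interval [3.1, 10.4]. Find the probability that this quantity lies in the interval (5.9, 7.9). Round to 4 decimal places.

Conditional on each group, P(5.9 < X < 7.9): 1: 0.673075; 2: 0.229885; 3: 0.273973.
By total probability, P(5.9 < X < 7.9) = 0.333333·0.673075 + 0.333333·0.229885 + 0.333333·0.273973 = 0.392311.

0.3923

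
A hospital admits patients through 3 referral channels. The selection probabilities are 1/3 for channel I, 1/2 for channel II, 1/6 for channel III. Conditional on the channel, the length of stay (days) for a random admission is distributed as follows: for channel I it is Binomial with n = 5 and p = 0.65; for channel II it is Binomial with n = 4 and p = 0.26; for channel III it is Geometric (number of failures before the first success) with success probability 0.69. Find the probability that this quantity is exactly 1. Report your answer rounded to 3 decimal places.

Conditional on each channel, P(X = 1): I: 0.0487703; II: 0.421433; III: 0.2139.
By total probability, P(X = 1) = 0.333333·0.0487703 + 0.5·0.421433 + 0.166667·0.2139 = 0.262623.

0.263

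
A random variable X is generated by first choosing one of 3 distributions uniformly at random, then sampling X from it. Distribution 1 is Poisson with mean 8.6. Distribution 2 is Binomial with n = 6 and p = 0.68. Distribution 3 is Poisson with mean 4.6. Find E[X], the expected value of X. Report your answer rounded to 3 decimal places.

Component means — 1: 8.6; 2: 4.08; 3: 4.6.
E[X] = 0.333333·8.6 + 0.333333·4.08 + 0.333333·4.6 = 5.76.

5.760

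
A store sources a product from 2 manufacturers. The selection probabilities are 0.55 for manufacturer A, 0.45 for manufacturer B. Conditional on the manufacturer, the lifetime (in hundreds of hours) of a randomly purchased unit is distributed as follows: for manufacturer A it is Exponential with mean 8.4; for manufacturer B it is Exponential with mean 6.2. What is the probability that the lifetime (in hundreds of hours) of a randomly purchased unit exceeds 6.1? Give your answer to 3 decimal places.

0.434

Conditional on each manufacturer, P(X > 6.1): A: 0.483748; B: 0.373861.
By total probability, P(X > 6.1) = 0.55·0.483748 + 0.45·0.373861 = 0.434299.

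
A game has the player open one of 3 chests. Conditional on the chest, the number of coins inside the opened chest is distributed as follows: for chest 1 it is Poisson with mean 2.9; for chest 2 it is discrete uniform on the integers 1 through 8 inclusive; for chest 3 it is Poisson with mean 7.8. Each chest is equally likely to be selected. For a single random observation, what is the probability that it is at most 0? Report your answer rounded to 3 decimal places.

Conditional on each chest, P(X ≤ 0): 1: 0.0550232; 2: 0; 3: 0.000409735.
By total probability, P(X ≤ 0) = 0.333333·0.0550232 + 0.333333·0 + 0.333333·0.000409735 = 0.0184777.

0.018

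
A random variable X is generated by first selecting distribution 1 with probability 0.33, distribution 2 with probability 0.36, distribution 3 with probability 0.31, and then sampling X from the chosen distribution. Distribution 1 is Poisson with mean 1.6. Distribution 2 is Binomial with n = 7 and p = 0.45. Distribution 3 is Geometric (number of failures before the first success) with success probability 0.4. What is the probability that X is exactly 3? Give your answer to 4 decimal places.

Conditional on each component, P(X = 3): 1: 0.137828; 2: 0.291848; 3: 0.0864.
By total probability, P(X = 3) = 0.33·0.137828 + 0.36·0.291848 + 0.31·0.0864 = 0.177332.

0.1773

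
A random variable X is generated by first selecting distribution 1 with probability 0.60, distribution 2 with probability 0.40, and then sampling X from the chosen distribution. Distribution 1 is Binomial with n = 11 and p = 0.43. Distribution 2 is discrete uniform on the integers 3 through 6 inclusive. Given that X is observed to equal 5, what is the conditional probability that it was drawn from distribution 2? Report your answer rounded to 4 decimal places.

0.4171

Likelihoods P(X=5 | ·): 1: 0.232934; 2: 0.25.
Posterior ∝ prior × likelihood. Numerator for 2: 0.4·0.25 = 0.1.
Normalizing constant: 0.6·0.232934 + 0.4·0.25 = 0.239761.
P(2 | observation) = 0.1 / 0.239761 = 0.417083.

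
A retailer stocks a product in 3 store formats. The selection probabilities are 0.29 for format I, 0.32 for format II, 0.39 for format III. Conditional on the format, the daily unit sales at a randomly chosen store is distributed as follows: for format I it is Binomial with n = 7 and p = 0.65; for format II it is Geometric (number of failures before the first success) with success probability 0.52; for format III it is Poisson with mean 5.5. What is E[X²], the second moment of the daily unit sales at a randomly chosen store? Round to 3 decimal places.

21.249

For each component E[X²] = Var + (mean)², giving I: 22.295; II: 2.62722; III: 35.75.
Overall E[X²] = 0.29·22.295 + 0.32·2.62722 + 0.39·35.75 = 21.2488.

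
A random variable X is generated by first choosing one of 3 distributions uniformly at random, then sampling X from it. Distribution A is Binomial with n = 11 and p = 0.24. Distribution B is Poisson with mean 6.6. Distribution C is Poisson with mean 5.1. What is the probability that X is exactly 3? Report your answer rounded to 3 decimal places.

Conditional on each component, P(X = 3): A: 0.253879; B: 0.0651834; C: 0.13479.
By total probability, P(X = 3) = 0.333333·0.253879 + 0.333333·0.0651834 + 0.333333·0.13479 = 0.151284.

0.151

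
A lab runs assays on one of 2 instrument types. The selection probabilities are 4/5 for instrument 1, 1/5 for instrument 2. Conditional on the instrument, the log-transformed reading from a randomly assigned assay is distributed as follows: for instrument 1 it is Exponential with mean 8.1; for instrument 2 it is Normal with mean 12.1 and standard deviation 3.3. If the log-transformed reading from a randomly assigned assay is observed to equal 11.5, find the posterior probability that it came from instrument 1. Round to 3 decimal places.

0.501

Likelihoods f(11.5 | ·): 1: 0.0298486; 2: 0.11891.
Posterior ∝ prior × likelihood. Numerator for 1: 0.8·0.0298486 = 0.0238789.
Normalizing constant: 0.8·0.0298486 + 0.2·0.11891 = 0.0476608.
P(1 | observation) = 0.0238789 / 0.0476608 = 0.501017.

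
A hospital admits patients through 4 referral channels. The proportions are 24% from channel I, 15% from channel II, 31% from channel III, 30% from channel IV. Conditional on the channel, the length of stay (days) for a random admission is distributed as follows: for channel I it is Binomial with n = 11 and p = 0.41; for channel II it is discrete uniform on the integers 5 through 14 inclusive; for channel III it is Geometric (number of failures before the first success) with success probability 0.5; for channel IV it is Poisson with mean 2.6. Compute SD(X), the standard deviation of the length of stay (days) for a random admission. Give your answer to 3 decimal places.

Per component, I: μ=4.51, E[X²]=23.001; II: μ=9.5, E[X²]=98.5; III: μ=1, E[X²]=3; IV: μ=2.6, E[X²]=9.36.
E[X] = 0.24·4.51 + 0.15·9.5 + 0.31·1 + 0.3·2.6 = 3.5974.
E[X²] = 0.24·23.001 + 0.15·98.5 + 0.31·3 + 0.3·9.36 = 24.0332.
Var(X) = E[X²] − (E[X])² = 24.0332 − 12.9413 = 11.092.
SD(X) = √11.092 = 3.33046.

3.330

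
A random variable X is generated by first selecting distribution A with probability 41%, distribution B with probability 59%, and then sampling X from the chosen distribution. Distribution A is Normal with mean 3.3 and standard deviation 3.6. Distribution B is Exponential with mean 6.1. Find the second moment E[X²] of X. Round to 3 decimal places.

For each component E[X²] = Var + (mean)², giving A: 23.85; B: 74.42.
Overall E[X²] = 0.41·23.85 + 0.59·74.42 = 53.6863.

53.686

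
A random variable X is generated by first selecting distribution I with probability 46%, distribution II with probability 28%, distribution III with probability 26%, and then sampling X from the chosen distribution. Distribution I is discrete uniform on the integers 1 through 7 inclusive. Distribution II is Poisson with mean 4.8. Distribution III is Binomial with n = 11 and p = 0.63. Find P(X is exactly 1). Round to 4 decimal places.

0.0769

Conditional on each component, P(X = 1): I: 0.142857; II: 0.0395028; III: 0.000333235.
By total probability, P(X = 1) = 0.46·0.142857 + 0.28·0.0395028 + 0.26·0.000333235 = 0.0768617.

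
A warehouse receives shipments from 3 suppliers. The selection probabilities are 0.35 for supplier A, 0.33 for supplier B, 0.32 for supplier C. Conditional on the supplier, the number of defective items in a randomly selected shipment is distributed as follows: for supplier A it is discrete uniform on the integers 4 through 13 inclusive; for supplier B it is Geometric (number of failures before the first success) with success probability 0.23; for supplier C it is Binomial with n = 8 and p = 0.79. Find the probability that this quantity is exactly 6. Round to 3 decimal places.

Conditional on each supplier, P(X = 6): A: 0.1; B: 0.0479371; C: 0.300164.
By total probability, P(X = 6) = 0.35·0.1 + 0.33·0.0479371 + 0.32·0.300164 = 0.146872.

0.147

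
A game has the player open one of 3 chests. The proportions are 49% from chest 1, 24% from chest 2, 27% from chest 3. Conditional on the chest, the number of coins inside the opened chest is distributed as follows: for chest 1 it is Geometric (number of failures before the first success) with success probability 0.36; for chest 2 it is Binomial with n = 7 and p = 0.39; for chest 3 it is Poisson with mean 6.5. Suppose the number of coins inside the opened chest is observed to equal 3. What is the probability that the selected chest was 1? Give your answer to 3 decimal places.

Likelihoods P(X=3 | ·): 1: 0.0943718; 2: 0.287463; 3: 0.0688137.
Posterior ∝ prior × likelihood. Numerator for 1: 0.49·0.0943718 = 0.0462422.
Normalizing constant: 0.49·0.0943718 + 0.24·0.287463 + 0.27·0.0688137 = 0.133813.
P(1 | observation) = 0.0462422 / 0.133813 = 0.345574.

0.346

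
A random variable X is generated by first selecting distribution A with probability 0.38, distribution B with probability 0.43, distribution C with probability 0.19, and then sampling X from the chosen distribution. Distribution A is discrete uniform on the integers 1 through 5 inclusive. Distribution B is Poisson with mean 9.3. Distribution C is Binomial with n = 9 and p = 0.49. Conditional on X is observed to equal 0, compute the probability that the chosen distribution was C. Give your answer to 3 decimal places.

0.919

Likelihoods P(X=0 | ·): A: 0; B: 9.14242e-05; C: 0.00233417.
Posterior ∝ prior × likelihood. Numerator for C: 0.19·0.00233417 = 0.000443491.
Normalizing constant: 0.38·0 + 0.43·9.14242e-05 + 0.19·0.00233417 = 0.000482804.
P(C | observation) = 0.000443491 / 0.000482804 = 0.918575.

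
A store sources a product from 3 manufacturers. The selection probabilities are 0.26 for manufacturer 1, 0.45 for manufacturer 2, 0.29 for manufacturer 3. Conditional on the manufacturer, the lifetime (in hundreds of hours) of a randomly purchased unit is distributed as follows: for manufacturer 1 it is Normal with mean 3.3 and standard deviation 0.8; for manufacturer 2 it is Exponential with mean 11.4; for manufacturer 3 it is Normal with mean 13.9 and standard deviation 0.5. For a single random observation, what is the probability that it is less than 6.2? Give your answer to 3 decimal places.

Conditional on each manufacturer, P(X < 6.2): 1: 0.999856; 2: 0.419497; 3: 0.
By total probability, P(X < 6.2) = 0.26·0.999856 + 0.45·0.419497 + 0.29·0 = 0.448736.

0.449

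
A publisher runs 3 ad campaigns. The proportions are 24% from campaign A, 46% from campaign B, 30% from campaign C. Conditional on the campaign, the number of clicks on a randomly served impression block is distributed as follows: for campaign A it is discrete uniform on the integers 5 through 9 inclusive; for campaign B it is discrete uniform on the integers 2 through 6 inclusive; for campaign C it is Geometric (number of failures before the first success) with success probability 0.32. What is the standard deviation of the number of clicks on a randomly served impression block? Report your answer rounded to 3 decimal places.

Per component, A: μ=7, E[X²]=51; B: μ=4, E[X²]=18; C: μ=2.125, E[X²]=11.1562.
E[X] = 0.24·7 + 0.46·4 + 0.3·2.125 = 4.1575.
E[X²] = 0.24·51 + 0.46·18 + 0.3·11.1562 = 23.8669.
Var(X) = E[X²] − (E[X])² = 23.8669 − 17.2848 = 6.58207.
SD(X) = √6.58207 = 2.56555.

2.566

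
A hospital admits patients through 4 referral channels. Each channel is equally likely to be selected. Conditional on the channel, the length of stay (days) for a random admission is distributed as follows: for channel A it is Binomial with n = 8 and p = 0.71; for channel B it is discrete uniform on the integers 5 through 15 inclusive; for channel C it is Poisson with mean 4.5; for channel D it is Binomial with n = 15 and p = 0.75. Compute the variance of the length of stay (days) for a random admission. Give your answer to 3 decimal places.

12.768

Per component, A: μ=5.68, E[X²]=33.9096; B: μ=10, E[X²]=110; C: μ=4.5, E[X²]=24.75; D: μ=11.25, E[X²]=129.375.
E[X] = 0.25·5.68 + 0.25·10 + 0.25·4.5 + 0.25·11.25 = 7.8575.
E[X²] = 0.25·33.9096 + 0.25·110 + 0.25·24.75 + 0.25·129.375 = 74.5087.
Var(X) = E[X²] − (E[X])² = 74.5087 − 61.7403 = 12.7683.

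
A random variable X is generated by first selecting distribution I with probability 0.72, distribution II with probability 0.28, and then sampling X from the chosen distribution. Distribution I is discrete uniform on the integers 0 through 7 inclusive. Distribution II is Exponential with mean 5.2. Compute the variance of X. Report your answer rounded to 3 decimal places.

11.934

Per component, I: μ=3.5, E[X²]=17.5; II: μ=5.2, E[X²]=54.08.
E[X] = 0.72·3.5 + 0.28·5.2 = 3.976.
E[X²] = 0.72·17.5 + 0.28·54.08 = 27.7424.
Var(X) = E[X²] − (E[X])² = 27.7424 − 15.8086 = 11.9338.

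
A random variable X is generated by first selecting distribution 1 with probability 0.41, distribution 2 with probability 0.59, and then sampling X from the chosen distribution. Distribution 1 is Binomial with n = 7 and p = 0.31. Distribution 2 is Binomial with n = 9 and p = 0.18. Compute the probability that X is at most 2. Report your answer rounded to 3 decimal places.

0.722

Conditional on each component, P(X ≤ 2): 1: 0.624283; 2: 0.789537.
By total probability, P(X ≤ 2) = 0.41·0.624283 + 0.59·0.789537 = 0.721783.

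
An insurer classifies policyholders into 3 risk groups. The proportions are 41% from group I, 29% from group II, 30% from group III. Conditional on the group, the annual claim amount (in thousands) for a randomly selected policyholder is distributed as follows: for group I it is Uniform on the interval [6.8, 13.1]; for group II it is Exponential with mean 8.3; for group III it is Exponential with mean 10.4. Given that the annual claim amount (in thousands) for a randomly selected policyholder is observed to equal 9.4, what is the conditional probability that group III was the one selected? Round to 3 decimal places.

Likelihoods f(9.4 | ·): I: 0.15873; II: 0.0388213; III: 0.0389432.
Posterior ∝ prior × likelihood. Numerator for III: 0.3·0.0389432 = 0.011683.
Normalizing constant: 0.41·0.15873 + 0.29·0.0388213 + 0.3·0.0389432 = 0.0880205.
P(III | observation) = 0.011683 / 0.0880205 = 0.13273.

0.133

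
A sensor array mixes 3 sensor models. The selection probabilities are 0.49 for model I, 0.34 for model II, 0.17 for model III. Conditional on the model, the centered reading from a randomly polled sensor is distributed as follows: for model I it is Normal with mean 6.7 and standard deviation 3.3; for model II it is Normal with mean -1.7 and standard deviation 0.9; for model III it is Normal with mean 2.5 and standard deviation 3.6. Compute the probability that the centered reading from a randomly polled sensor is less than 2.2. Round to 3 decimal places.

0.462

Conditional on each model, P(X < 2.2): I: 0.086341; II: 0.999993; III: 0.466793.
By total probability, P(X < 2.2) = 0.49·0.086341 + 0.34·0.999993 + 0.17·0.466793 = 0.461659.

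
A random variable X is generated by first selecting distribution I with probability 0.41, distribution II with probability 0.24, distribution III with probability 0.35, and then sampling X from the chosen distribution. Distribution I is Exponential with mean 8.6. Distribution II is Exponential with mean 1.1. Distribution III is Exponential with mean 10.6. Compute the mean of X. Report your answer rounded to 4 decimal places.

Component means — I: 8.6; II: 1.1; III: 10.6.
E[X] = 0.41·8.6 + 0.24·1.1 + 0.35·10.6 = 7.5.

7.5000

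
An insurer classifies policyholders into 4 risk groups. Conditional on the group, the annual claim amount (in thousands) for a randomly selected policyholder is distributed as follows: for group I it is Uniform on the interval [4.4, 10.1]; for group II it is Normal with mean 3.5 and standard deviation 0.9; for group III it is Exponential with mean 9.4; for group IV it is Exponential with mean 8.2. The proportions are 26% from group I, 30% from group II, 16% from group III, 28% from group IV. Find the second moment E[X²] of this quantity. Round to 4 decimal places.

84.2178

For each component E[X²] = Var + (mean)², giving I: 55.27; II: 13.06; III: 176.72; IV: 134.48.
Overall E[X²] = 0.26·55.27 + 0.3·13.06 + 0.16·176.72 + 0.28·134.48 = 84.2178.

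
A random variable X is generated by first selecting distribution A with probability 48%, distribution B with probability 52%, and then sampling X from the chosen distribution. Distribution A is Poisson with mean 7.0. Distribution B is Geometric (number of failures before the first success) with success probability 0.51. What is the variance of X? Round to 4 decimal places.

13.4431

Per component, A: μ=7, E[X²]=56; B: μ=0.960784, E[X²]=2.807.
E[X] = 0.48·7 + 0.52·0.960784 = 3.85961.
E[X²] = 0.48·56 + 0.52·2.807 = 28.3396.
Var(X) = E[X²] − (E[X])² = 28.3396 − 14.8966 = 13.4431.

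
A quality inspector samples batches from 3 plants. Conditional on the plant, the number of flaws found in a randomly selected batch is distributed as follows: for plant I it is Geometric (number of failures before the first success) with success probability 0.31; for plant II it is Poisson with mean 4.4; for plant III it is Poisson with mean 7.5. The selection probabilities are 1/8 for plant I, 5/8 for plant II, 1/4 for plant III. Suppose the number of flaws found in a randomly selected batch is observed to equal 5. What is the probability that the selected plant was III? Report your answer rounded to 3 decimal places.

Likelihoods P(X=5 | ·): I: 0.048485; II: 0.168728; III: 0.109375.
Posterior ∝ prior × likelihood. Numerator for III: 0.25·0.109375 = 0.0273436.
Normalizing constant: 0.125·0.048485 + 0.625·0.168728 + 0.25·0.109375 = 0.138859.
P(III | observation) = 0.0273436 / 0.138859 = 0.196917.

0.197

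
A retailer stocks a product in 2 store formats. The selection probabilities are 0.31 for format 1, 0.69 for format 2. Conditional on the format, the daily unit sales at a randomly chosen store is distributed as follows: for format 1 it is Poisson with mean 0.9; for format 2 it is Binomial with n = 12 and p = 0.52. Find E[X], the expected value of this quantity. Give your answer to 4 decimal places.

Component means — 1: 0.9; 2: 6.24.
E[X] = 0.31·0.9 + 0.69·6.24 = 4.5846.

4.5846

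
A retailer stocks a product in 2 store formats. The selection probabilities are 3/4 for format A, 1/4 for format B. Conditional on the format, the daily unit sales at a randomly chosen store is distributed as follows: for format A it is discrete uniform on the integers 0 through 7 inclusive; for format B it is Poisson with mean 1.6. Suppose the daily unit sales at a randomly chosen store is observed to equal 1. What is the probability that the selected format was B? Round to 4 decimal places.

0.4628

Likelihoods P(X=1 | ·): A: 0.125; B: 0.323034.
Posterior ∝ prior × likelihood. Numerator for B: 0.25·0.323034 = 0.0807586.
Normalizing constant: 0.75·0.125 + 0.25·0.323034 = 0.174509.
P(B | observation) = 0.0807586 / 0.174509 = 0.462777.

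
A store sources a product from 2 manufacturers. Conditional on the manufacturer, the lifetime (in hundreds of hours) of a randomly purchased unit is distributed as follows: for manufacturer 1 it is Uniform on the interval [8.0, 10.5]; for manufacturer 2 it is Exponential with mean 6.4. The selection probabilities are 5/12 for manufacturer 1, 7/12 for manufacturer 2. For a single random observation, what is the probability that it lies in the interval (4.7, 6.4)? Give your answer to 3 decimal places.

0.065

Conditional on each manufacturer, P(4.7 < X < 6.4): 1: 0; 2: 0.111926.
By total probability, P(4.7 < X < 6.4) = 0.416667·0 + 0.583333·0.111926 = 0.0652901.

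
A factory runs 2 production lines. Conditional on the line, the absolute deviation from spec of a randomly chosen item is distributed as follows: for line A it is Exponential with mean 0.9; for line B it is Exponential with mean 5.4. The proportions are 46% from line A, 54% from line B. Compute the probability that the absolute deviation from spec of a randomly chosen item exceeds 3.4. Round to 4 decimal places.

Conditional on each line, P(X > 3.4): A: 0.0228735; B: 0.532789.
By total probability, P(X > 3.4) = 0.46·0.0228735 + 0.54·0.532789 = 0.298228.

0.2982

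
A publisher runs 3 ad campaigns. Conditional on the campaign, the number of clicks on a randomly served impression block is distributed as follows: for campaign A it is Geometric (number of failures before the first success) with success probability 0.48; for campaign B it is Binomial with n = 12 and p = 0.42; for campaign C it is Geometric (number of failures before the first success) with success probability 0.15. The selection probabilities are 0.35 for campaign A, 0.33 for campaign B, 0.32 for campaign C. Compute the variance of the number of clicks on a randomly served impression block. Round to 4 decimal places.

18.0459

Per component, A: μ=1.08333, E[X²]=3.43056; B: μ=5.04, E[X²]=28.3248; C: μ=5.66667, E[X²]=69.8889.
E[X] = 0.35·1.08333 + 0.33·5.04 + 0.32·5.66667 = 3.8557.
E[X²] = 0.35·3.43056 + 0.33·28.3248 + 0.32·69.8889 = 32.9123.
Var(X) = E[X²] − (E[X])² = 32.9123 − 14.8664 = 18.0459.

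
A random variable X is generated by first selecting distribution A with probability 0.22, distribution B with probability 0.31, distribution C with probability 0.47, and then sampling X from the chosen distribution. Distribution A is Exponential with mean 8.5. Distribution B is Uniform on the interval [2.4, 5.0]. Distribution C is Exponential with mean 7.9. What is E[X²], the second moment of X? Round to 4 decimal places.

For each component E[X²] = Var + (mean)², giving A: 144.5; B: 14.2533; C: 124.82.
Overall E[X²] = 0.22·144.5 + 0.31·14.2533 + 0.47·124.82 = 94.8739.

94.8739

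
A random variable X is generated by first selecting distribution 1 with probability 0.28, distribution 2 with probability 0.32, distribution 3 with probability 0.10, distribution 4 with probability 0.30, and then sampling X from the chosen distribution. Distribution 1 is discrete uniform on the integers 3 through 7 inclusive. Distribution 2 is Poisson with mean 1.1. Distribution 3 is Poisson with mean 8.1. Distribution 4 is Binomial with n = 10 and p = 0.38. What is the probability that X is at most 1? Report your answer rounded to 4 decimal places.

Conditional on each component, P(X ≤ 1): 1: 0; 2: 0.699029; 3: 0.00276221; 4: 0.0598339.
By total probability, P(X ≤ 1) = 0.28·0 + 0.32·0.699029 + 0.1·0.00276221 + 0.3·0.0598339 = 0.241916.

0.2419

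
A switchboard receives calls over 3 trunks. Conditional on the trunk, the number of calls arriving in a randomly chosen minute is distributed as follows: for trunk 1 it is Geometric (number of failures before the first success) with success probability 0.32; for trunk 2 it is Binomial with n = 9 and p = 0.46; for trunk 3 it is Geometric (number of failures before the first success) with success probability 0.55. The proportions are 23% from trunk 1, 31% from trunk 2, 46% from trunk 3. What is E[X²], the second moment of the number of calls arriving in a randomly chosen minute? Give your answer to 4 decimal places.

For each component E[X²] = Var + (mean)², giving 1: 11.1562; 2: 19.3752; 3: 2.15702.
Overall E[X²] = 0.23·11.1562 + 0.31·19.3752 + 0.46·2.15702 = 9.56448.

9.5645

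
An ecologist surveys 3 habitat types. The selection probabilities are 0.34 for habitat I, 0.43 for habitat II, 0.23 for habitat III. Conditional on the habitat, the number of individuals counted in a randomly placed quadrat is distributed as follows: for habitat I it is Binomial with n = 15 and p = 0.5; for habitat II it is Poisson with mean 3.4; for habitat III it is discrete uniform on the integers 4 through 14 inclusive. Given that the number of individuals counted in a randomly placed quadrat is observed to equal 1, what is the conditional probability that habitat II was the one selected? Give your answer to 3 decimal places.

Likelihoods P(X=1 | ·): I: 0.000457764; II: 0.113469; III: 0.
Posterior ∝ prior × likelihood. Numerator for II: 0.43·0.113469 = 0.0487917.
Normalizing constant: 0.34·0.000457764 + 0.43·0.113469 + 0.23·0 = 0.0489474.
P(II | observation) = 0.0487917 / 0.0489474 = 0.99682.

0.997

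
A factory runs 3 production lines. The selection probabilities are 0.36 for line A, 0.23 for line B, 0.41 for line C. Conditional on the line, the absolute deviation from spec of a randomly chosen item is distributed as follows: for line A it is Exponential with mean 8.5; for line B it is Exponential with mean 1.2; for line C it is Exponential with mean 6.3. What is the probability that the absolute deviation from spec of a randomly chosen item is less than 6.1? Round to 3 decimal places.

Conditional on each line, P(X < 6.1): A: 0.512101; B: 0.993801; C: 0.620254.
By total probability, P(X < 6.1) = 0.36·0.512101 + 0.23·0.993801 + 0.41·0.620254 = 0.667235.

0.667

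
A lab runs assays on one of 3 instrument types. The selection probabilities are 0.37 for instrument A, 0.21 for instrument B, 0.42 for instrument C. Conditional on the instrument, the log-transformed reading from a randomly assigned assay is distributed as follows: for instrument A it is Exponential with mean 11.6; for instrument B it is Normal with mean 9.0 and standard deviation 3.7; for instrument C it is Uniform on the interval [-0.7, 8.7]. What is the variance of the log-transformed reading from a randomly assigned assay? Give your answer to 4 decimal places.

Per component, A: μ=11.6, E[X²]=269.12; B: μ=9, E[X²]=94.69; C: μ=4, E[X²]=23.3633.
E[X] = 0.37·11.6 + 0.21·9 + 0.42·4 = 7.862.
E[X²] = 0.37·269.12 + 0.21·94.69 + 0.42·23.3633 = 129.272.
Var(X) = E[X²] − (E[X])² = 129.272 − 61.811 = 67.4609.

67.4609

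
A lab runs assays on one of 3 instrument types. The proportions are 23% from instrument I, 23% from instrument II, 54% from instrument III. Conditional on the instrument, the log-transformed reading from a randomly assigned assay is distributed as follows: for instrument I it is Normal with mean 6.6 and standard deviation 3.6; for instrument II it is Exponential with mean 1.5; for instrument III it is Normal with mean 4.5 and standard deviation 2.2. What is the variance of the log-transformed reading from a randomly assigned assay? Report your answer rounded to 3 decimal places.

Per component, I: μ=6.6, E[X²]=56.52; II: μ=1.5, E[X²]=4.5; III: μ=4.5, E[X²]=25.09.
E[X] = 0.23·6.6 + 0.23·1.5 + 0.54·4.5 = 4.293.
E[X²] = 0.23·56.52 + 0.23·4.5 + 0.54·25.09 = 27.5832.
Var(X) = E[X²] − (E[X])² = 27.5832 − 18.4298 = 9.15335.

9.153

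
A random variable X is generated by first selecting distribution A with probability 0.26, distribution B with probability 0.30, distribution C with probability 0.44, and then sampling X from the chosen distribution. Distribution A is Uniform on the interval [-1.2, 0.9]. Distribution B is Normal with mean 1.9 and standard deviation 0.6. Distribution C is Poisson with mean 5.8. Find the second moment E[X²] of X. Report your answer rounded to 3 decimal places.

For each component E[X²] = Var + (mean)², giving A: 0.39; B: 3.97; C: 39.44.
Overall E[X²] = 0.26·0.39 + 0.3·3.97 + 0.44·39.44 = 18.646.

18.646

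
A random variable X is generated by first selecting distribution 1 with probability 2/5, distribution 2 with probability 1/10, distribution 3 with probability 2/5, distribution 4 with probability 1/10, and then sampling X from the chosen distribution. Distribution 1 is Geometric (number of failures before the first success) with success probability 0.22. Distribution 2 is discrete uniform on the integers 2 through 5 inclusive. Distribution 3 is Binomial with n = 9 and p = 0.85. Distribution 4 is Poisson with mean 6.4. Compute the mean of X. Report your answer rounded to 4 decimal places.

Component means — 1: 3.54545; 2: 3.5; 3: 7.65; 4: 6.4.
E[X] = 0.4·3.54545 + 0.1·3.5 + 0.4·7.65 + 0.1·6.4 = 5.46818.

5.4682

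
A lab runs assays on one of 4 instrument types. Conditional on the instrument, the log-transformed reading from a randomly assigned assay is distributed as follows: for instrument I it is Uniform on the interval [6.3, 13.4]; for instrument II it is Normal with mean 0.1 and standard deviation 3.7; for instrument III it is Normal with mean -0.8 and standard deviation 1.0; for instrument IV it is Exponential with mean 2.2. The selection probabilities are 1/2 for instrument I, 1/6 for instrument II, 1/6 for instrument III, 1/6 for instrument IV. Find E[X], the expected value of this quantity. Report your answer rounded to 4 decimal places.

Component means — I: 9.85; II: 0.1; III: -0.8; IV: 2.2.
E[X] = 0.5·9.85 + 0.166667·0.1 + 0.166667·-0.8 + 0.166667·2.2 = 5.175.

5.1750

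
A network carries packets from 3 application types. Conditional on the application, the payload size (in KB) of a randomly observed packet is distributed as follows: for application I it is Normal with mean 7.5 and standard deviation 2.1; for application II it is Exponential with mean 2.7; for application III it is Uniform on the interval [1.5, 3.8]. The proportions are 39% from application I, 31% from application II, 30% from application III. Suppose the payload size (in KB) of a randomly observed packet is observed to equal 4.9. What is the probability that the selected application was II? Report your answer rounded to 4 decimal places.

0.3520

Likelihoods f(4.9 | ·): I: 0.0882735; II: 0.0603215; III: 0.
Posterior ∝ prior × likelihood. Numerator for II: 0.31·0.0603215 = 0.0186997.
Normalizing constant: 0.39·0.0882735 + 0.31·0.0603215 + 0.3·0 = 0.0531263.
P(II | observation) = 0.0186997 / 0.0531263 = 0.351985.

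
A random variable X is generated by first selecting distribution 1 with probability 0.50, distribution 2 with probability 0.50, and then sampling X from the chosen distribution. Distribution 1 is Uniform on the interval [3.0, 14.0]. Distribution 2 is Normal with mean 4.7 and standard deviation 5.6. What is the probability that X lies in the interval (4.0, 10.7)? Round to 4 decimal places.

0.5084

Conditional on each component, P(4.0 < X < 10.7): 1: 0.609091; 2: 0.40775.
By total probability, P(4.0 < X < 10.7) = 0.5·0.609091 + 0.5·0.40775 = 0.50842.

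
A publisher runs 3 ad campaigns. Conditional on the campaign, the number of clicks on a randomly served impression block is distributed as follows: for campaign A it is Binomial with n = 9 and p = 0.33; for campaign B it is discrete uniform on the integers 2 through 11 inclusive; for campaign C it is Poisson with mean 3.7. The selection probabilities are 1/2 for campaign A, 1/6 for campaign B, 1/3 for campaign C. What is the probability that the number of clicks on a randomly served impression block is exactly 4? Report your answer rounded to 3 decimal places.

Conditional on each campaign, P(X = 4): A: 0.201744; B: 0.1; C: 0.193066.
By total probability, P(X = 4) = 0.5·0.201744 + 0.166667·0.1 + 0.333333·0.193066 = 0.181894.

0.182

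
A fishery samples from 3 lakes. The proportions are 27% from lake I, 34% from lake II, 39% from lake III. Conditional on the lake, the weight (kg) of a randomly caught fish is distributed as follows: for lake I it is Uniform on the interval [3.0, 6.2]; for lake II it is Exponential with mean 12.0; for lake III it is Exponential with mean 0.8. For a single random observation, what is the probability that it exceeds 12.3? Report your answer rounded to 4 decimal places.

0.1220

Conditional on each lake, P(X > 12.3): I: 0; II: 0.358796; III: 2.10243e-07.
By total probability, P(X > 12.3) = 0.27·0 + 0.34·0.358796 + 0.39·2.10243e-07 = 0.121991.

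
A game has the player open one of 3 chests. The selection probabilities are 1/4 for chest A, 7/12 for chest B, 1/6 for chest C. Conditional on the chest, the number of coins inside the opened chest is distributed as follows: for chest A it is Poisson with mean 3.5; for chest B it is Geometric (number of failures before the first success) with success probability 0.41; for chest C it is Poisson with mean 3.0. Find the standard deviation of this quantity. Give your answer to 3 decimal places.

Per component, A: μ=3.5, E[X²]=15.75; B: μ=1.43902, E[X²]=5.58061; C: μ=3, E[X²]=12.
E[X] = 0.25·3.5 + 0.583333·1.43902 + 0.166667·3 = 2.21443.
E[X²] = 0.25·15.75 + 0.583333·5.58061 + 0.166667·12 = 9.19285.
Var(X) = E[X²] − (E[X])² = 9.19285 − 4.9037 = 4.28915.
SD(X) = √4.28915 = 2.07103.

2.071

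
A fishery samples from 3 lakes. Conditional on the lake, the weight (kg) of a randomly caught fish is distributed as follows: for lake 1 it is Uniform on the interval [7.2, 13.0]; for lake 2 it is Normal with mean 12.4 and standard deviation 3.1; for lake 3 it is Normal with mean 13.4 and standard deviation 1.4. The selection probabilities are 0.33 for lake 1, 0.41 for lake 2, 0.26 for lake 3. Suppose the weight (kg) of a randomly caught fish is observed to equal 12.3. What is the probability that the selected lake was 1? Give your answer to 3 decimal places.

Likelihoods f(12.3 | ·): 1: 0.172414; 2: 0.128624; 3: 0.20928.
Posterior ∝ prior × likelihood. Numerator for 1: 0.33·0.172414 = 0.0568966.
Normalizing constant: 0.33·0.172414 + 0.41·0.128624 + 0.26·0.20928 = 0.164045.
P(1 | observation) = 0.0568966 / 0.164045 = 0.346835.

0.347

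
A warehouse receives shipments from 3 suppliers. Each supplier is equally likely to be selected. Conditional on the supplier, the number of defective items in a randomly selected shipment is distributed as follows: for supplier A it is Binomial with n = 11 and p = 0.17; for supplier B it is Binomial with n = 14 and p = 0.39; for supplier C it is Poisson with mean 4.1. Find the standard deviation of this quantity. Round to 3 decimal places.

2.277

Per component, A: μ=1.87, E[X²]=5.049; B: μ=5.46, E[X²]=33.1422; C: μ=4.1, E[X²]=20.91.
E[X] = 0.333333·1.87 + 0.333333·5.46 + 0.333333·4.1 = 3.81.
E[X²] = 0.333333·5.049 + 0.333333·33.1422 + 0.333333·20.91 = 19.7004.
Var(X) = E[X²] − (E[X])² = 19.7004 − 14.5161 = 5.1843.
SD(X) = √5.1843 = 2.27691.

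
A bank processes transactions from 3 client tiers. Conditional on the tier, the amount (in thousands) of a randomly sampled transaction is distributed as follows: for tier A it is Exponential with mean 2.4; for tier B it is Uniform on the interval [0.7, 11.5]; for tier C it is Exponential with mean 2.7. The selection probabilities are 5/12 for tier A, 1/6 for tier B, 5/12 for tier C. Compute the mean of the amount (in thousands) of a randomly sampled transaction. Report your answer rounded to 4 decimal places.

Component means — A: 2.4; B: 6.1; C: 2.7.
E[X] = 0.416667·2.4 + 0.166667·6.1 + 0.416667·2.7 = 3.14167.

3.1417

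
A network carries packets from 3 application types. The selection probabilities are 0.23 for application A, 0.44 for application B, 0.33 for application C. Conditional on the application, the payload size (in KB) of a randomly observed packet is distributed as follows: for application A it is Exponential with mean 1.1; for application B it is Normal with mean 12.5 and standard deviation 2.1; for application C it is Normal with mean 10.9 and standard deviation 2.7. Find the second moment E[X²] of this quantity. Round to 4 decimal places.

112.8600

For each component E[X²] = Var + (mean)², giving A: 2.42; B: 160.66; C: 126.1.
Overall E[X²] = 0.23·2.42 + 0.44·160.66 + 0.33·126.1 = 112.86.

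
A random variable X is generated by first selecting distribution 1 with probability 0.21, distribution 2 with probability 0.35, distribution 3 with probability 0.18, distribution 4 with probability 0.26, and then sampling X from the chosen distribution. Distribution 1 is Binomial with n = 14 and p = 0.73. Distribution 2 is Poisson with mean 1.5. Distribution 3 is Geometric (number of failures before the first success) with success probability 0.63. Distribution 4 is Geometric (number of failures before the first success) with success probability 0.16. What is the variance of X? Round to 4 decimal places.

22.5981

Per component, 1: μ=10.22, E[X²]=107.208; 2: μ=1.5, E[X²]=3.75; 3: μ=0.587302, E[X²]=1.27715; 4: μ=5.25, E[X²]=60.375.
E[X] = 0.21·10.22 + 0.35·1.5 + 0.18·0.587302 + 0.26·5.25 = 4.14191.
E[X²] = 0.21·107.208 + 0.35·3.75 + 0.18·1.27715 + 0.26·60.375 = 39.7535.
Var(X) = E[X²] − (E[X])² = 39.7535 − 17.1555 = 22.5981.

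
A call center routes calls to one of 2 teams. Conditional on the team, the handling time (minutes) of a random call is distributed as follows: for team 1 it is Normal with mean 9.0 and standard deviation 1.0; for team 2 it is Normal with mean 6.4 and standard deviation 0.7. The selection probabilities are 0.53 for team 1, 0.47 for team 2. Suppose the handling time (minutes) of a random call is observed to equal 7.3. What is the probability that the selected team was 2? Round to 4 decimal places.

0.7016

Likelihoods f(7.3 | ·): 1: 0.0940491; 2: 0.249376.
Posterior ∝ prior × likelihood. Numerator for 2: 0.47·0.249376 = 0.117207.
Normalizing constant: 0.53·0.0940491 + 0.47·0.249376 = 0.167053.
P(2 | observation) = 0.117207 / 0.167053 = 0.701615.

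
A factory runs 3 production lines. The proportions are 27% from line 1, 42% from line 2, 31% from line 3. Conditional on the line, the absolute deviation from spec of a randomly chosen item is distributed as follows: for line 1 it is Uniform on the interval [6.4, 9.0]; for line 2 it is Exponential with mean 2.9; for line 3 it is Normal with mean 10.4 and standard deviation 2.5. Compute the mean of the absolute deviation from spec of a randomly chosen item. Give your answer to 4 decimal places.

Component means — 1: 7.7; 2: 2.9; 3: 10.4.
E[X] = 0.27·7.7 + 0.42·2.9 + 0.31·10.4 = 6.521.

6.5210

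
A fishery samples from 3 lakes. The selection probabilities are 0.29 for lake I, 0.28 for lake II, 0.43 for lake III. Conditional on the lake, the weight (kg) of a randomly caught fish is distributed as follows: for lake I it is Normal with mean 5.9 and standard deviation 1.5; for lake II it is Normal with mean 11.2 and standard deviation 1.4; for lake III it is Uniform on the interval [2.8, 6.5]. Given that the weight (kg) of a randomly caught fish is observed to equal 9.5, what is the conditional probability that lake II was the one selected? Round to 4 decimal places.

0.8981

Likelihoods f(9.5 | ·): I: 0.0149297; II: 0.136333; III: 0.
Posterior ∝ prior × likelihood. Numerator for II: 0.28·0.136333 = 0.0381732.
Normalizing constant: 0.29·0.0149297 + 0.28·0.136333 + 0.43·0 = 0.0425028.
P(II | observation) = 0.0381732 / 0.0425028 = 0.898134.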